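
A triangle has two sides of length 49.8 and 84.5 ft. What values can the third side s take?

34.7 < s < 134.3 (ft)

By the triangle inequality, s must be less than 49.8 + 84.5 = 134.3 and greater than |49.8 − 84.5| = 34.7.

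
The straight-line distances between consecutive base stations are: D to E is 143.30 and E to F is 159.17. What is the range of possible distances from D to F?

By the triangle inequality, |143.30 − 159.17| ≤ DF ≤ 143.30 + 159.17.

15.87 ≤ DF ≤ 302.47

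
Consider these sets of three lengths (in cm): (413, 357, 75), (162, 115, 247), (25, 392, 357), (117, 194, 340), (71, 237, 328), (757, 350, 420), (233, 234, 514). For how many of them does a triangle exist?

3

(75,357,413): 75+357 > 413 → valid
(115,162,247): 115+162 > 247 → valid
(25,357,392): 25+357 ≤ 392 → not valid
(117,194,340): 117+194 ≤ 340 → not valid
(71,237,328): 71+237 ≤ 328 → not valid
(350,420,757): 350+420 > 757 → valid
(233,234,514): 233+234 ≤ 514 → not valid
3 of the 7 triples form a triangle.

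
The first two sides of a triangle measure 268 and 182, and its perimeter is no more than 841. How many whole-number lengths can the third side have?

Triangle inequality: 86 < x < 450. Perimeter ≤ 841 gives x ≤ 841 − 268 − 182 = 391.
So 86 < x ≤ 391; integers 87 through 391: 305 values.

305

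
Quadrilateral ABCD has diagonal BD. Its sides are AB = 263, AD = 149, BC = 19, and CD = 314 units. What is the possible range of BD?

295 < BD < 333

From triangle ABD: |263 − 149| < BD < 263 + 149, i.e. 114 < BD < 412.
From triangle CBD: 295 < BD < 333.
Both must hold, so BD lies in the intersection.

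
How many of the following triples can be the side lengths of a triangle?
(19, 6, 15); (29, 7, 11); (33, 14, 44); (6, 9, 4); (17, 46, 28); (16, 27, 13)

(6,15,19): 6+15 > 19 → valid
(7,11,29): 7+11 ≤ 29 → not valid
(14,33,44): 14+33 > 44 → valid
(4,6,9): 4+6 > 9 → valid
(17,28,46): 17+28 ≤ 46 → not valid
(13,16,27): 13+16 > 27 → valid
4 of the 6 triples form a triangle.

4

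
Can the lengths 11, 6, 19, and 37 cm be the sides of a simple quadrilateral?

No

For a quadrilateral, each side must be shorter than the sum of the others.
Here the longest side is 37, but the remaining 3 sides sum to only 36.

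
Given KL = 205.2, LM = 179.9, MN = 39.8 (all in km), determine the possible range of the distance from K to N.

0 ≤ KN ≤ 424.9 km

The maximum is all hops collinear in one direction: 205.2 + 179.9 + 39.8 = 424.9.
The longest hop is 205.2; the others sum to 219.7. Since 205.2 ≤ 219.7, the path can fold back on itself completely, so the minimum distance is 0.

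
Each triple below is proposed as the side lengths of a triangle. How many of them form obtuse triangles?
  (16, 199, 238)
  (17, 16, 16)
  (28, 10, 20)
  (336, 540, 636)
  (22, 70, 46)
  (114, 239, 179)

(16,199,238): 16+199 ≤ 238, not a triangle
(17,16,16): 16²+16² = 512 > 289 = 17² → acute
(28,10,20): 10²+20² = 500 < 784 = 28² → obtuse
(336,540,636): 336²+540² = 404496 = 636² → right
(22,70,46): 22+46 ≤ 70, not a triangle
(114,239,179): 114²+179² = 45037 < 57121 = 239² → obtuse
2 of the 6 are obtuse.

2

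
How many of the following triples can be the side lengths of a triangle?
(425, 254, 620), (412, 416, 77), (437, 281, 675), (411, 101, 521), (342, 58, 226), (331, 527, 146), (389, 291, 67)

(254,425,620): 254+425 > 620 → valid
(77,412,416): 77+412 > 416 → valid
(281,437,675): 281+437 > 675 → valid
(101,411,521): 101+411 ≤ 521 → not valid
(58,226,342): 58+226 ≤ 342 → not valid
(146,331,527): 146+331 ≤ 527 → not valid
(67,291,389): 67+291 ≤ 389 → not valid
3 of the 7 triples form a triangle.

3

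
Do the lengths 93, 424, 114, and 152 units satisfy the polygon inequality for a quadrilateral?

For a quadrilateral, each side must be shorter than the sum of the others.
Here the longest side is 424, but the remaining 3 sides sum to only 359.

No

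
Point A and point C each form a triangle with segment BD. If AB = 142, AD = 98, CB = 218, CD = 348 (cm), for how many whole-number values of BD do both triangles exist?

109

From triangle ABD: 44 < BD < 240.
From triangle CBD: 130 < BD < 566.
Intersection: 130 < BD < 240, so integers 131 through 239: 109 values.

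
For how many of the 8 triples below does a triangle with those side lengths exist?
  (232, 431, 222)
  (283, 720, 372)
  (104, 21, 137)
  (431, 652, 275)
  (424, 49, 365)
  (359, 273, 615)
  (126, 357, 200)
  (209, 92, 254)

4

(222,232,431): 222+232 > 431 → valid
(283,372,720): 283+372 ≤ 720 → not valid
(21,104,137): 21+104 ≤ 137 → not valid
(275,431,652): 275+431 > 652 → valid
(49,365,424): 49+365 ≤ 424 → not valid
(273,359,615): 273+359 > 615 → valid
(126,200,357): 126+200 ≤ 357 → not valid
(92,209,254): 92+209 > 254 → valid
4 of the 8 triples form a triangle.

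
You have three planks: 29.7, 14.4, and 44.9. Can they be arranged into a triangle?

No

The longest side is 44.9, but the other two sum to only 44.1.
44.1 < 44.9, so the triangle inequality fails.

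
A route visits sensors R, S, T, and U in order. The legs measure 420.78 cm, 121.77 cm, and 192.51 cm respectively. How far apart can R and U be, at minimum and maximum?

The maximum is all hops collinear in one direction: 420.78 + 121.77 + 192.51 = 735.06.
The longest hop is 420.78; the others sum to 314.28. Folding the others back against it leaves at least 420.78 − 314.28 = 106.50.

106.50 ≤ RU ≤ 735.06 cm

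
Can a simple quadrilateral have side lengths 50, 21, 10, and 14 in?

No

For a quadrilateral, each side must be shorter than the sum of the others.
Here the longest side is 50, but the remaining 3 sides sum to only 45.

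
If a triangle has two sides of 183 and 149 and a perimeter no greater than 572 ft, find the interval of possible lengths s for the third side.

34 < s ≤ 240 ft

Triangle inequality alone gives 34 < s < 332.
The perimeter condition gives s ≤ 572 − 183 − 149 = 240.
Intersecting the two: 34 < s ≤ 240.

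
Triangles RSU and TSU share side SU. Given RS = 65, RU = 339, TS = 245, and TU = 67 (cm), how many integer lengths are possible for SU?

From triangle RSU: 274 < SU < 404.
From triangle TSU: 178 < SU < 312.
Intersection: 274 < SU < 312, so integers 275 through 311: 37 values.

37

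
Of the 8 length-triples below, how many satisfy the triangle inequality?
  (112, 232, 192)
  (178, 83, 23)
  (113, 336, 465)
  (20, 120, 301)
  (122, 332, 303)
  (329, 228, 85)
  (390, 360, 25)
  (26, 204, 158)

(112,192,232): 112+192 > 232 → valid
(23,83,178): 23+83 ≤ 178 → not valid
(113,336,465): 113+336 ≤ 465 → not valid
(20,120,301): 20+120 ≤ 301 → not valid
(122,303,332): 122+303 > 332 → valid
(85,228,329): 85+228 ≤ 329 → not valid
(25,360,390): 25+360 ≤ 390 → not valid
(26,158,204): 26+158 ≤ 204 → not valid
2 of the 8 triples form a triangle.

2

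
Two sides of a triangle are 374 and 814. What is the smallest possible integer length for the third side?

441

The third side must be strictly greater than |374 − 814| = 440.
The smallest integer above 440 is 441.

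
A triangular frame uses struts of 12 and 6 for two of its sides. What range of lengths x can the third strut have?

By the triangle inequality, x must be less than 12 + 6 = 18 and greater than |12 − 6| = 6.

6 < x < 18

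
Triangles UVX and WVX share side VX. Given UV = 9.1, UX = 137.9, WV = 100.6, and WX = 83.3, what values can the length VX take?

128.8 < VX < 147.0

From triangle UVX: |9.1 − 137.9| < VX < 9.1 + 137.9, i.e. 128.8 < VX < 147.0.
From triangle WVX: 17.3 < VX < 183.9.
Both must hold, so VX lies in the intersection.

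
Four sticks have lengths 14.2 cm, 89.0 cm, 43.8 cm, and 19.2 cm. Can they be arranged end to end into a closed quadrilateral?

For a quadrilateral, each side must be shorter than the sum of the others.
Here the longest side is 89.0, but the remaining 3 sides sum to only 77.2.

No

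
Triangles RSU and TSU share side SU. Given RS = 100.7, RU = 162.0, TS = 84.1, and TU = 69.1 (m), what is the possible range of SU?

61.3 < SU < 153.2

From triangle RSU: |100.7 − 162.0| < SU < 100.7 + 162.0, i.e. 61.3 < SU < 262.7.
From triangle TSU: 15.0 < SU < 153.2.
Both must hold, so SU lies in the intersection.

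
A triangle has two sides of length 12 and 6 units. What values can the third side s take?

6 < s < 18 (units)

By the triangle inequality, s must be less than 12 + 6 = 18 and greater than |12 − 6| = 6.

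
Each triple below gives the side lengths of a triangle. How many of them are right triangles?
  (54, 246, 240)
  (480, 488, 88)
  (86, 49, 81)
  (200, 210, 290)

3

(54,246,240): 54²+240² = 60516 = 246² → right
(480,488,88): 88²+480² = 238144 = 488² → right
(86,49,81): 49²+81² = 8962 > 7396 = 86² → acute
(200,210,290): 200²+210² = 84100 = 290² → right
3 of the 4 are right.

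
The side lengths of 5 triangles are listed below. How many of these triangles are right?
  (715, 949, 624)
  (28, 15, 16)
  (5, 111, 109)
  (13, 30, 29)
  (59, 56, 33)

1

(715,949,624): 624²+715² = 900601 = 949² → right
(28,15,16): 15²+16² = 481 < 784 = 28² → obtuse
(5,111,109): 5²+109² = 11906 < 12321 = 111² → obtuse
(13,30,29): 13²+29² = 1010 > 900 = 30² → acute
(59,56,33): 33²+56² = 4225 > 3481 = 59² → acute
1 of the 5 is right.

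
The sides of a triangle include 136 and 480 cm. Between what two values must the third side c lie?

By the triangle inequality, c must be less than 136 + 480 = 616 and greater than |136 − 480| = 344.

344 < c < 616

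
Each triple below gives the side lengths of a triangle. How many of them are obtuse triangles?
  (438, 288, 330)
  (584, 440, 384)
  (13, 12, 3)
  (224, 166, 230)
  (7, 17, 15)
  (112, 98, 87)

2

(438,288,330): 288²+330² = 191844 = 438² → right
(584,440,384): 384²+440² = 341056 = 584² → right
(13,12,3): 3²+12² = 153 < 169 = 13² → obtuse
(224,166,230): 166²+224² = 77732 > 52900 = 230² → acute
(7,17,15): 7²+15² = 274 < 289 = 17² → obtuse
(112,98,87): 87²+98² = 17173 > 12544 = 112² → acute
2 of the 6 are obtuse.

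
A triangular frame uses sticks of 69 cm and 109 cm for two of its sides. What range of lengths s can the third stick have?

By the triangle inequality, s must be less than 69 + 109 = 178 and greater than |69 − 109| = 40.

40 < s < 178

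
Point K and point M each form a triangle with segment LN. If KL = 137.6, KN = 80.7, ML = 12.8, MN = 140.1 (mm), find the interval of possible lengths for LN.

127.3 < LN < 152.9

From triangle KLN: |137.6 − 80.7| < LN < 137.6 + 80.7, i.e. 56.9 < LN < 218.3.
From triangle MLN: 127.3 < LN < 152.9.
Both must hold, so LN lies in the intersection.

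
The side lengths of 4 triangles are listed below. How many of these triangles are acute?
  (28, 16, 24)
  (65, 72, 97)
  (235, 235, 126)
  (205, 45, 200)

(28,16,24): 16²+24² = 832 > 784 = 28² → acute
(65,72,97): 65²+72² = 9409 = 97² → right
(235,235,126): 126²+235² = 71101 > 55225 = 235² → acute
(205,45,200): 45²+200² = 42025 = 205² → right
2 of the 4 are acute.

2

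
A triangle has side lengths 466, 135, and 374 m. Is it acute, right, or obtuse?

Compare the square of the longest side to the sum of squares of the other two: 135² + 374² = 158101 < 217156 = 466².

obtuse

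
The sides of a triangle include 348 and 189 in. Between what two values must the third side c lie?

159 < c < 537

By the triangle inequality, c must be less than 348 + 189 = 537 and greater than |348 − 189| = 159.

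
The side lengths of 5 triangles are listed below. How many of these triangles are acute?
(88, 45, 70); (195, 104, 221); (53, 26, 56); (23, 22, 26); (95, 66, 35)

(88,45,70): 45²+70² = 6925 < 7744 = 88² → obtuse
(195,104,221): 104²+195² = 48841 = 221² → right
(53,26,56): 26²+53² = 3485 > 3136 = 56² → acute
(23,22,26): 22²+23² = 1013 > 676 = 26² → acute
(95,66,35): 35²+66² = 5581 < 9025 = 95² → obtuse
2 of the 5 are acute.

2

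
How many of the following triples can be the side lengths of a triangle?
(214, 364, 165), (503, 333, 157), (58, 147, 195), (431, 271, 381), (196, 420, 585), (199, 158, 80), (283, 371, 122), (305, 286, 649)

6

(165,214,364): 165+214 > 364 → valid
(157,333,503): 157+333 ≤ 503 → not valid
(58,147,195): 58+147 > 195 → valid
(271,381,431): 271+381 > 431 → valid
(196,420,585): 196+420 > 585 → valid
(80,158,199): 80+158 > 199 → valid
(122,283,371): 122+283 > 371 → valid
(286,305,649): 286+305 ≤ 649 → not valid
6 of the 8 triples form a triangle.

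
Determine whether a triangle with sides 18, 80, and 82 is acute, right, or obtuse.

Compare the square of the longest side to the sum of squares of the other two: 18² + 80² = 6724 = 82².

right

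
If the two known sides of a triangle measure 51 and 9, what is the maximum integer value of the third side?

The third side must be strictly less than 51 + 9 = 60.
The largest integer below 60 is 59.

59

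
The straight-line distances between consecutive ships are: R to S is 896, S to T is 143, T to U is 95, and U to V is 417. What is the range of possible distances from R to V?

241 ≤ RV ≤ 1551

The maximum is all hops collinear in one direction: 896 + 143 + 95 + 417 = 1551.
The longest hop is 896; the others sum to 655. Folding the others back against it leaves at least 896 − 655 = 241.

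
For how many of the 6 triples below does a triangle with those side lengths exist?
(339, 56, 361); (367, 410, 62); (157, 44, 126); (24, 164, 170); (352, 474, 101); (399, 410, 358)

5

(56,339,361): 56+339 > 361 → valid
(62,367,410): 62+367 > 410 → valid
(44,126,157): 44+126 > 157 → valid
(24,164,170): 24+164 > 170 → valid
(101,352,474): 101+352 ≤ 474 → not valid
(358,399,410): 358+399 > 410 → valid
5 of the 6 triples form a triangle.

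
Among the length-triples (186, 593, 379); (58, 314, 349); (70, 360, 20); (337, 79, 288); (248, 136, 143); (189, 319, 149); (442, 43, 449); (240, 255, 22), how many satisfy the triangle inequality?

(186,379,593): 186+379 ≤ 593 → not valid
(58,314,349): 58+314 > 349 → valid
(20,70,360): 20+70 ≤ 360 → not valid
(79,288,337): 79+288 > 337 → valid
(136,143,248): 136+143 > 248 → valid
(149,189,319): 149+189 > 319 → valid
(43,442,449): 43+442 > 449 → valid
(22,240,255): 22+240 > 255 → valid
6 of the 8 triples form a triangle.

6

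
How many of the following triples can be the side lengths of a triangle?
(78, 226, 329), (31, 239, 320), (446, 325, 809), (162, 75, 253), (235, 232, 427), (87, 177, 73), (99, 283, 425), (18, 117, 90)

1

(78,226,329): 78+226 ≤ 329 → not valid
(31,239,320): 31+239 ≤ 320 → not valid
(325,446,809): 325+446 ≤ 809 → not valid
(75,162,253): 75+162 ≤ 253 → not valid
(232,235,427): 232+235 > 427 → valid
(73,87,177): 73+87 ≤ 177 → not valid
(99,283,425): 99+283 ≤ 425 → not valid
(18,90,117): 18+90 ≤ 117 → not valid
1 of the 8 triples forms a triangle.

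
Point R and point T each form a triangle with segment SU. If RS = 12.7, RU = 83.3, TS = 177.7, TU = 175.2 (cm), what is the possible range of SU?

From triangle RSU: |12.7 − 83.3| < SU < 12.7 + 83.3, i.e. 70.6 < SU < 96.0.
From triangle TSU: 2.5 < SU < 352.9.
Both must hold, so SU lies in the intersection.

70.6 < SU < 96.0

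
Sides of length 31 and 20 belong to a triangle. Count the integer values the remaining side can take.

39

The third side lies in the open interval (11, 51).
Integers from 12 to 50 inclusive: 50 − 12 + 1 = 39.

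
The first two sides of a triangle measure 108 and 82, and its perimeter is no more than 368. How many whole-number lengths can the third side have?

152

Triangle inequality: 26 < x < 190. Perimeter ≤ 368 gives x ≤ 368 − 108 − 82 = 178.
So 26 < x ≤ 178; integers 27 through 178: 152 values.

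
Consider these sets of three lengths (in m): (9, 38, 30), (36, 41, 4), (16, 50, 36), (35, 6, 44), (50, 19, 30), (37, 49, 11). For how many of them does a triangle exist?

2

(9,30,38): 9+30 > 38 → valid
(4,36,41): 4+36 ≤ 41 → not valid
(16,36,50): 16+36 > 50 → valid
(6,35,44): 6+35 ≤ 44 → not valid
(19,30,50): 19+30 ≤ 50 → not valid
(11,37,49): 11+37 ≤ 49 → not valid
2 of the 6 triples form a triangle.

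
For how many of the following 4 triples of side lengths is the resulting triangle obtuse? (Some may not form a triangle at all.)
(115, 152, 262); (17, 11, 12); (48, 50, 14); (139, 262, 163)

(115,152,262): 115²+152² = 36329 < 68644 = 262² → obtuse
(17,11,12): 11²+12² = 265 < 289 = 17² → obtuse
(48,50,14): 14²+48² = 2500 = 50² → right
(139,262,163): 139²+163² = 45890 < 68644 = 262² → obtuse
3 of the 4 are obtuse.

3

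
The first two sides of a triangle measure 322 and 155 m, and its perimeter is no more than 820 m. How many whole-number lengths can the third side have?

Triangle inequality: 167 < x < 477. Perimeter ≤ 820 gives x ≤ 820 − 322 − 155 = 343.
So 167 < x ≤ 343; integers 168 through 343: 176 values.

176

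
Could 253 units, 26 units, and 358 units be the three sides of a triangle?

The longest side is 358, but the other two sum to only 279.
279 < 358, so the triangle inequality fails.

No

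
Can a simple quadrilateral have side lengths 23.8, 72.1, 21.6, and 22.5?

No

For a quadrilateral, each side must be shorter than the sum of the others.
Here the longest side is 72.1, but the remaining 3 sides sum to only 67.9.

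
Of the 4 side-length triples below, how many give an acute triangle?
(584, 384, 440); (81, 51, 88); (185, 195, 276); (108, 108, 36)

(584,384,440): 384²+440² = 341056 = 584² → right
(81,51,88): 51²+81² = 9162 > 7744 = 88² → acute
(185,195,276): 185²+195² = 72250 < 76176 = 276² → obtuse
(108,108,36): 36²+108² = 12960 > 11664 = 108² → acute
2 of the 4 are acute.

2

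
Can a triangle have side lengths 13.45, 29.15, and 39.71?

Yes

The longest side is 39.71, and the other two sum to 42.60.
Since 42.60 > 39.71, the triangle inequality holds.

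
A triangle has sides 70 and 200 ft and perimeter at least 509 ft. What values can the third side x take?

Triangle inequality alone gives 130 < x < 270.
The perimeter condition gives x ≥ 509 − 70 − 200 = 239.
Intersecting the two: 239 ≤ x < 270.

239 ≤ x < 270 ft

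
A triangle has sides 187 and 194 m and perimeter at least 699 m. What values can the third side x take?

Triangle inequality alone gives 7 < x < 381.
The perimeter condition gives x ≥ 699 − 187 − 194 = 318.
Intersecting the two: 318 ≤ x < 381.

318 ≤ x < 381 m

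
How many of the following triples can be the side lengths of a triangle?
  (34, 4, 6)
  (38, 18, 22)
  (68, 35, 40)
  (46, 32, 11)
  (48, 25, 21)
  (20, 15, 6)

(4,6,34): 4+6 ≤ 34 → not valid
(18,22,38): 18+22 > 38 → valid
(35,40,68): 35+40 > 68 → valid
(11,32,46): 11+32 ≤ 46 → not valid
(21,25,48): 21+25 ≤ 48 → not valid
(6,15,20): 6+15 > 20 → valid
3 of the 6 triples form a triangle.

3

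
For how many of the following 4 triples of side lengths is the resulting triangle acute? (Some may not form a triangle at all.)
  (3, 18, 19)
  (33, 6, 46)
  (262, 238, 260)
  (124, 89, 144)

(3,18,19): 3²+18² = 333 < 361 = 19² → obtuse
(33,6,46): 6+33 ≤ 46, not a triangle
(262,238,260): 238²+260² = 124244 > 68644 = 262² → acute
(124,89,144): 89²+124² = 23297 > 20736 = 144² → acute
2 of the 4 are acute.

2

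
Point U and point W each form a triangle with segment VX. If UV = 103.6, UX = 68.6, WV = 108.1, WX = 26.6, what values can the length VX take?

From triangle UVX: |103.6 − 68.6| < VX < 103.6 + 68.6, i.e. 35.0 < VX < 172.2.
From triangle WVX: 81.5 < VX < 134.7.
Both must hold, so VX lies in the intersection.

81.5 < VX < 134.7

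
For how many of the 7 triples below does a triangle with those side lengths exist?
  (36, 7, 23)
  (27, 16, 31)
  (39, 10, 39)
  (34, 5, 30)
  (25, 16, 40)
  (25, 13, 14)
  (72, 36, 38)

6

(7,23,36): 7+23 ≤ 36 → not valid
(16,27,31): 16+27 > 31 → valid
(10,39,39): 10+39 > 39 → valid
(5,30,34): 5+30 > 34 → valid
(16,25,40): 16+25 > 40 → valid
(13,14,25): 13+14 > 25 → valid
(36,38,72): 36+38 > 72 → valid
6 of the 7 triples form a triangle.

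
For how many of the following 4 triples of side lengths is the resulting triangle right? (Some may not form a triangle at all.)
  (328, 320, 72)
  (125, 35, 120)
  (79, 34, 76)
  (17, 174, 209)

2

(328,320,72): 72²+320² = 107584 = 328² → right
(125,35,120): 35²+120² = 15625 = 125² → right
(79,34,76): 34²+76² = 6932 > 6241 = 79² → acute
(17,174,209): 17+174 ≤ 209, not a triangle
2 of the 4 are right.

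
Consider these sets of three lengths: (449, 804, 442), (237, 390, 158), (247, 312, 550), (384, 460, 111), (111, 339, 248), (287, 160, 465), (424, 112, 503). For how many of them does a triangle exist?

6

(442,449,804): 442+449 > 804 → valid
(158,237,390): 158+237 > 390 → valid
(247,312,550): 247+312 > 550 → valid
(111,384,460): 111+384 > 460 → valid
(111,248,339): 111+248 > 339 → valid
(160,287,465): 160+287 ≤ 465 → not valid
(112,424,503): 112+424 > 503 → valid
6 of the 7 triples form a triangle.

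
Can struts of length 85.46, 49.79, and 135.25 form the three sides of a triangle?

No

The two shorter sides sum to 135.25, exactly equal to the longest side 135.25.
That gives only a degenerate (flat) triangle — the inequality must be strict.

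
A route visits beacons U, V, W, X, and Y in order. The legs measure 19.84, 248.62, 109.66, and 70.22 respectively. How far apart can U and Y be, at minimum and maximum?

The maximum is all hops collinear in one direction: 19.84 + 248.62 + 109.66 + 70.22 = 448.34.
The longest hop is 248.62; the others sum to 199.72. Folding the others back against it leaves at least 248.62 − 199.72 = 48.90.

48.90 ≤ UY ≤ 448.34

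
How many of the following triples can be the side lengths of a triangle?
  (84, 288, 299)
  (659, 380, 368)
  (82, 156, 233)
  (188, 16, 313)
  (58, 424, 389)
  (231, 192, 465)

4

(84,288,299): 84+288 > 299 → valid
(368,380,659): 368+380 > 659 → valid
(82,156,233): 82+156 > 233 → valid
(16,188,313): 16+188 ≤ 313 → not valid
(58,389,424): 58+389 > 424 → valid
(192,231,465): 192+231 ≤ 465 → not valid
4 of the 6 triples form a triangle.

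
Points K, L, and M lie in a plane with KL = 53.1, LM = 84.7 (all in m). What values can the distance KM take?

31.6 ≤ KM ≤ 137.8 m

By the triangle inequality, |53.1 − 84.7| ≤ KM ≤ 53.1 + 84.7.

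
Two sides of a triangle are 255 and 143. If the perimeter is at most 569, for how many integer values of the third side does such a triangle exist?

59

Triangle inequality: 112 < x < 398. Perimeter ≤ 569 gives x ≤ 569 − 255 − 143 = 171.
So 112 < x ≤ 171; integers 113 through 171: 59 values.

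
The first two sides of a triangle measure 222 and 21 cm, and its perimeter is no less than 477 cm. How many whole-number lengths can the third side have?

Triangle inequality: 201 < x < 243. Perimeter ≥ 477 gives x ≥ 477 − 222 − 21 = 234.
So 234 ≤ x < 243; integers 234 through 242: 9 values.

9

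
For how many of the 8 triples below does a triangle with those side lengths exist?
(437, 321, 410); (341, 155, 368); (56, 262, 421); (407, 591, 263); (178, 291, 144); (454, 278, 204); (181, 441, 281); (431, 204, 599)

7

(321,410,437): 321+410 > 437 → valid
(155,341,368): 155+341 > 368 → valid
(56,262,421): 56+262 ≤ 421 → not valid
(263,407,591): 263+407 > 591 → valid
(144,178,291): 144+178 > 291 → valid
(204,278,454): 204+278 > 454 → valid
(181,281,441): 181+281 > 441 → valid
(204,431,599): 204+431 > 599 → valid
7 of the 8 triples form a triangle.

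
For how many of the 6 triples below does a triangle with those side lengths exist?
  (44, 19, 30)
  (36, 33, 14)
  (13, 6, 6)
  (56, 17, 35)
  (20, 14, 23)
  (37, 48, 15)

(19,30,44): 19+30 > 44 → valid
(14,33,36): 14+33 > 36 → valid
(6,6,13): 6+6 ≤ 13 → not valid
(17,35,56): 17+35 ≤ 56 → not valid
(14,20,23): 14+20 > 23 → valid
(15,37,48): 15+37 > 48 → valid
4 of the 6 triples form a triangle.

4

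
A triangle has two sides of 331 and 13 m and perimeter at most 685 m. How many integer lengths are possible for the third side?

23

Triangle inequality: 318 < x < 344. Perimeter ≤ 685 gives x ≤ 685 − 331 − 13 = 341.
So 318 < x ≤ 341; integers 319 through 341: 23 values.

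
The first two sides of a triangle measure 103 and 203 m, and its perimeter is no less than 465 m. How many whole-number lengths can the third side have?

Triangle inequality: 100 < x < 306. Perimeter ≥ 465 gives x ≥ 465 − 103 − 203 = 159.
So 159 ≤ x < 306; integers 159 through 305: 147 values.

147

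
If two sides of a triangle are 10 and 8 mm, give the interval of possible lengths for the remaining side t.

2 < t < 18

By the triangle inequality, t must be less than 10 + 8 = 18 and greater than |10 − 8| = 2.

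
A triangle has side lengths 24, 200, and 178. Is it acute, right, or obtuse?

obtuse

Compare the square of the longest side to the sum of squares of the other two: 24² + 178² = 32260 < 40000 = 200².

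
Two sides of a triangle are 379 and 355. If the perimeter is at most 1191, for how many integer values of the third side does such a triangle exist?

433

Triangle inequality: 24 < x < 734. Perimeter ≤ 1191 gives x ≤ 1191 − 379 − 355 = 457.
So 24 < x ≤ 457; integers 25 through 457: 433 values.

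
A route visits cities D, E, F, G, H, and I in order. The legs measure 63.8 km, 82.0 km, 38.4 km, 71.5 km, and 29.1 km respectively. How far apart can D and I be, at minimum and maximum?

0 ≤ DI ≤ 284.8 km

The maximum is all hops collinear in one direction: 63.8 + 82.0 + 38.4 + 71.5 + 29.1 = 284.8.
The longest hop is 82.0; the others sum to 202.8. Since 82.0 ≤ 202.8, the path can fold back on itself completely, so the minimum distance is 0.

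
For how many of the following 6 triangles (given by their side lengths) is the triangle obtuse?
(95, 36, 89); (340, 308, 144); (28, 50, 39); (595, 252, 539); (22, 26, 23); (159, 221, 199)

(95,36,89): 36²+89² = 9217 > 9025 = 95² → acute
(340,308,144): 144²+308² = 115600 = 340² → right
(28,50,39): 28²+39² = 2305 < 2500 = 50² → obtuse
(595,252,539): 252²+539² = 354025 = 595² → right
(22,26,23): 22²+23² = 1013 > 676 = 26² → acute
(159,221,199): 159²+199² = 64882 > 48841 = 221² → acute
1 of the 6 is obtuse.

1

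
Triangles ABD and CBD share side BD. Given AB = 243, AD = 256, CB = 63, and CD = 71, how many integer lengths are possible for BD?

From triangle ABD: 13 < BD < 499.
From triangle CBD: 8 < BD < 134.
Intersection: 13 < BD < 134, so integers 14 through 133: 120 values.

120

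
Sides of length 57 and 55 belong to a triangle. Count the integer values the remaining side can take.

109

The third side lies in the open interval (2, 112).
Integers from 3 to 111 inclusive: 111 − 3 + 1 = 109.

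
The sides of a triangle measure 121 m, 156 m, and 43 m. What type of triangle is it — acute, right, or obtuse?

obtuse

Compare the square of the longest side to the sum of squares of the other two: 43² + 121² = 16490 < 24336 = 156².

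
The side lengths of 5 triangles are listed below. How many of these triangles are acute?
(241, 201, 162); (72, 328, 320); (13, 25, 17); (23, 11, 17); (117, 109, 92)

2

(241,201,162): 162²+201² = 66645 > 58081 = 241² → acute
(72,328,320): 72²+320² = 107584 = 328² → right
(13,25,17): 13²+17² = 458 < 625 = 25² → obtuse
(23,11,17): 11²+17² = 410 < 529 = 23² → obtuse
(117,109,92): 92²+109² = 20345 > 13689 = 117² → acute
2 of the 5 are acute.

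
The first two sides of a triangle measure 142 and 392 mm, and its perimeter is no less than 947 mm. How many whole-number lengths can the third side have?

121

Triangle inequality: 250 < x < 534. Perimeter ≥ 947 gives x ≥ 947 − 142 − 392 = 413.
So 413 ≤ x < 534; integers 413 through 533: 121 values.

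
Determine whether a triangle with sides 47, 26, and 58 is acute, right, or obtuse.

Compare the square of the longest side to the sum of squares of the other two: 26² + 47² = 2885 < 3364 = 58².

obtuse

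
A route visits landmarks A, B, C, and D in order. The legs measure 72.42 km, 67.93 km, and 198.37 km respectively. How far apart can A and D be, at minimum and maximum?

58.02 ≤ AD ≤ 338.72 km

The maximum is all hops collinear in one direction: 72.42 + 67.93 + 198.37 = 338.72.
The longest hop is 198.37; the others sum to 140.35. Folding the others back against it leaves at least 198.37 − 140.35 = 58.02.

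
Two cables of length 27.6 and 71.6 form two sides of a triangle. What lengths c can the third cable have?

44.0 < c < 99.2

By the triangle inequality, c must be less than 27.6 + 71.6 = 99.2 and greater than |27.6 − 71.6| = 44.0.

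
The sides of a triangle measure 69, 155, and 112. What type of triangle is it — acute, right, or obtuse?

Compare the square of the longest side to the sum of squares of the other two: 69² + 112² = 17305 < 24025 = 155².

obtuse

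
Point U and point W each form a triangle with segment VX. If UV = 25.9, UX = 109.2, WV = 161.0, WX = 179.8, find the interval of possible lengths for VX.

From triangle UVX: |25.9 − 109.2| < VX < 25.9 + 109.2, i.e. 83.3 < VX < 135.1.
From triangle WVX: 18.8 < VX < 340.8.
Both must hold, so VX lies in the intersection.

83.3 < VX < 135.1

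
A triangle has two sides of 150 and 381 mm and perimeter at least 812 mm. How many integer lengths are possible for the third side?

250

Triangle inequality: 231 < x < 531. Perimeter ≥ 812 gives x ≥ 812 − 150 − 381 = 281.
So 281 ≤ x < 531; integers 281 through 530: 250 values.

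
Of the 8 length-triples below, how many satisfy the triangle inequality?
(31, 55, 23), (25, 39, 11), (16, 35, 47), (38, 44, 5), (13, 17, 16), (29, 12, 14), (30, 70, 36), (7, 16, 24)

(23,31,55): 23+31 ≤ 55 → not valid
(11,25,39): 11+25 ≤ 39 → not valid
(16,35,47): 16+35 > 47 → valid
(5,38,44): 5+38 ≤ 44 → not valid
(13,16,17): 13+16 > 17 → valid
(12,14,29): 12+14 ≤ 29 → not valid
(30,36,70): 30+36 ≤ 70 → not valid
(7,16,24): 7+16 ≤ 24 → not valid
2 of the 8 triples form a triangle.

2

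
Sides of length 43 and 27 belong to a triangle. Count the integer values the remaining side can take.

53

The third side lies in the open interval (16, 70).
Integers from 17 to 69 inclusive: 69 − 17 + 1 = 53.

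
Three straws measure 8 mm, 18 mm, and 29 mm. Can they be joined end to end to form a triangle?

No

The longest side is 29, but the other two sum to only 26.
26 < 29, so the triangle inequality fails.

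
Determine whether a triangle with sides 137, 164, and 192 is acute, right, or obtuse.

Compare the square of the longest side to the sum of squares of the other two: 137² + 164² = 45665 > 36864 = 192².

acute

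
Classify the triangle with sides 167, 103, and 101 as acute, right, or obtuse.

obtuse

Compare the square of the longest side to the sum of squares of the other two: 101² + 103² = 20810 < 27889 = 167².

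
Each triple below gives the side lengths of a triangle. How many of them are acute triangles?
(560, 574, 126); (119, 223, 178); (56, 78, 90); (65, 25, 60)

(560,574,126): 126²+560² = 329476 = 574² → right
(119,223,178): 119²+178² = 45845 < 49729 = 223² → obtuse
(56,78,90): 56²+78² = 9220 > 8100 = 90² → acute
(65,25,60): 25²+60² = 4225 = 65² → right
1 of the 4 is acute.

1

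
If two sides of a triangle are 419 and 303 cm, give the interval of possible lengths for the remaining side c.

By the triangle inequality, c must be less than 419 + 303 = 722 and greater than |419 − 303| = 116.

116 < c < 722 (cm)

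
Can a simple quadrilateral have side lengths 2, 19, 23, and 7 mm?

Yes

A quadrilateral exists iff every side is shorter than the sum of the others — equivalently, the longest side is less than the sum of the rest.
Longest side 23 < 28 (sum of the remaining 3), so yes.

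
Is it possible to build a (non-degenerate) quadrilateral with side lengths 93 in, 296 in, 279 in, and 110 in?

A quadrilateral exists iff every side is shorter than the sum of the others — equivalently, the longest side is less than the sum of the rest.
Longest side 296 < 482 (sum of the remaining 3), so yes.

Yes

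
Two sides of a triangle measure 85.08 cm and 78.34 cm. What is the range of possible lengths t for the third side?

By the triangle inequality, t must be less than 85.08 + 78.34 = 163.42 and greater than |85.08 − 78.34| = 6.74.

6.74 < t < 163.42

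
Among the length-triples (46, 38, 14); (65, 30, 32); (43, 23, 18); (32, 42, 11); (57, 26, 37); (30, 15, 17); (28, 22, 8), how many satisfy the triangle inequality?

(14,38,46): 14+38 > 46 → valid
(30,32,65): 30+32 ≤ 65 → not valid
(18,23,43): 18+23 ≤ 43 → not valid
(11,32,42): 11+32 > 42 → valid
(26,37,57): 26+37 > 57 → valid
(15,17,30): 15+17 > 30 → valid
(8,22,28): 8+22 > 28 → valid
5 of the 7 triples form a triangle.

5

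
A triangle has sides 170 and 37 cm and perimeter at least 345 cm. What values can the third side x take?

138 ≤ x < 207

Triangle inequality alone gives 133 < x < 207.
The perimeter condition gives x ≥ 345 − 170 − 37 = 138.
Intersecting the two: 138 ≤ x < 207.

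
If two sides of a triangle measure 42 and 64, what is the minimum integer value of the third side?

The third side must be strictly greater than |42 − 64| = 22.
The smallest integer above 22 is 23.

23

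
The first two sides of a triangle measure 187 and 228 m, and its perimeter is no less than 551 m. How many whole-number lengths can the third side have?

279

Triangle inequality: 41 < x < 415. Perimeter ≥ 551 gives x ≥ 551 − 187 − 228 = 136.
So 136 ≤ x < 415; integers 136 through 414: 279 values.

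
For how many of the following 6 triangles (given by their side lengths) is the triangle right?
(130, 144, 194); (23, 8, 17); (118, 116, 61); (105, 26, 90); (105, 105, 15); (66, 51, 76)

(130,144,194): 130²+144² = 37636 = 194² → right
(23,8,17): 8²+17² = 353 < 529 = 23² → obtuse
(118,116,61): 61²+116² = 17177 > 13924 = 118² → acute
(105,26,90): 26²+90² = 8776 < 11025 = 105² → obtuse
(105,105,15): 15²+105² = 11250 > 11025 = 105² → acute
(66,51,76): 51²+66² = 6957 > 5776 = 76² → acute
1 of the 6 is right.

1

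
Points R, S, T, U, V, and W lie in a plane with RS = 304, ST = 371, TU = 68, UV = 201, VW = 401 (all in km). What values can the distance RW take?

0 ≤ RW ≤ 1345 km

The maximum is all hops collinear in one direction: 304 + 371 + 68 + 201 + 401 = 1345.
The longest hop is 401; the others sum to 944. Since 401 ≤ 944, the path can fold back on itself completely, so the minimum distance is 0.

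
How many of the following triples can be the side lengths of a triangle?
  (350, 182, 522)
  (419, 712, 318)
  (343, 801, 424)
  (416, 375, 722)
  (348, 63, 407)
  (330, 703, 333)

(182,350,522): 182+350 > 522 → valid
(318,419,712): 318+419 > 712 → valid
(343,424,801): 343+424 ≤ 801 → not valid
(375,416,722): 375+416 > 722 → valid
(63,348,407): 63+348 > 407 → valid
(330,333,703): 330+333 ≤ 703 → not valid
4 of the 6 triples form a triangle.

4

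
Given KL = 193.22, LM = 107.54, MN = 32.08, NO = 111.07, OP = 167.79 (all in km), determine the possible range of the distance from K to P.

The maximum is all hops collinear in one direction: 193.22 + 107.54 + 32.08 + 111.07 + 167.79 = 611.70.
The longest hop is 193.22; the others sum to 418.48. Since 193.22 ≤ 418.48, the path can fold back on itself completely, so the minimum distance is 0.

0 ≤ KP ≤ 611.70 km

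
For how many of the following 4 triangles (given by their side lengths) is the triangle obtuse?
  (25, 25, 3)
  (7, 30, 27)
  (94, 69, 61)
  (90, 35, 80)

3

(25,25,3): 3²+25² = 634 > 625 = 25² → acute
(7,30,27): 7²+27² = 778 < 900 = 30² → obtuse
(94,69,61): 61²+69² = 8482 < 8836 = 94² → obtuse
(90,35,80): 35²+80² = 7625 < 8100 = 90² → obtuse
3 of the 4 are obtuse.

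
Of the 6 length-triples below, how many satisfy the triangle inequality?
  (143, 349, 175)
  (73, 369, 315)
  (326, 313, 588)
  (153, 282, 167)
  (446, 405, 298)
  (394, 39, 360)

5

(143,175,349): 143+175 ≤ 349 → not valid
(73,315,369): 73+315 > 369 → valid
(313,326,588): 313+326 > 588 → valid
(153,167,282): 153+167 > 282 → valid
(298,405,446): 298+405 > 446 → valid
(39,360,394): 39+360 > 394 → valid
5 of the 6 triples form a triangle.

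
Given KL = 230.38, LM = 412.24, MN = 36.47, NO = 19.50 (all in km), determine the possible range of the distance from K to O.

The maximum is all hops collinear in one direction: 230.38 + 412.24 + 36.47 + 19.50 = 698.59.
The longest hop is 412.24; the others sum to 286.35. Folding the others back against it leaves at least 412.24 − 286.35 = 125.89.

125.89 ≤ KO ≤ 698.59 km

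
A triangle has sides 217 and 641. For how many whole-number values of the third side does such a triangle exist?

The third side lies in the open interval (424, 858).
Integers from 425 to 857 inclusive: 857 − 425 + 1 = 433.

433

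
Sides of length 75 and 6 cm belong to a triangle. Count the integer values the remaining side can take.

The third side lies in the open interval (69, 81).
Integers from 70 to 80 inclusive: 80 − 70 + 1 = 11.

11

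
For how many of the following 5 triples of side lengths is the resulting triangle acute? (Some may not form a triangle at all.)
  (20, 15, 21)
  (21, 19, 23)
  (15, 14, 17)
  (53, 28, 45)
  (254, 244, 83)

4

(20,15,21): 15²+20² = 625 > 441 = 21² → acute
(21,19,23): 19²+21² = 802 > 529 = 23² → acute
(15,14,17): 14²+15² = 421 > 289 = 17² → acute
(53,28,45): 28²+45² = 2809 = 53² → right
(254,244,83): 83²+244² = 66425 > 64516 = 254² → acute
4 of the 5 are acute.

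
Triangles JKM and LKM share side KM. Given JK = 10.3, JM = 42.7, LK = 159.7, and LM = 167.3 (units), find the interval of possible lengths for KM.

32.4 < KM < 53.0

From triangle JKM: |10.3 − 42.7| < KM < 10.3 + 42.7, i.e. 32.4 < KM < 53.0.
From triangle LKM: 7.6 < KM < 327.0.
Both must hold, so KM lies in the intersection.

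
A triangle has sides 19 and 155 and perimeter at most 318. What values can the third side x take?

Triangle inequality alone gives 136 < x < 174.
The perimeter condition gives x ≤ 318 − 19 − 155 = 144.
Intersecting the two: 136 < x ≤ 144.

136 < x ≤ 144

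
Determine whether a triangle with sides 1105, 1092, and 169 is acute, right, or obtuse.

Compare the square of the longest side to the sum of squares of the other two: 169² + 1092² = 1221025 = 1105².

right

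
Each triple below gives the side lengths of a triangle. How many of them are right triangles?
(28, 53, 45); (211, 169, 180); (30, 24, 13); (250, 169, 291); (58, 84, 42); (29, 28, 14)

1

(28,53,45): 28²+45² = 2809 = 53² → right
(211,169,180): 169²+180² = 60961 > 44521 = 211² → acute
(30,24,13): 13²+24² = 745 < 900 = 30² → obtuse
(250,169,291): 169²+250² = 91061 > 84681 = 291² → acute
(58,84,42): 42²+58² = 5128 < 7056 = 84² → obtuse
(29,28,14): 14²+28² = 980 > 841 = 29² → acute
1 of the 6 is right.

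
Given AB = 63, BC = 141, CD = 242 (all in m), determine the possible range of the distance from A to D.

38 ≤ AD ≤ 446 m

The maximum is all hops collinear in one direction: 63 + 141 + 242 = 446.
The longest hop is 242; the others sum to 204. Folding the others back against it leaves at least 242 − 204 = 38.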